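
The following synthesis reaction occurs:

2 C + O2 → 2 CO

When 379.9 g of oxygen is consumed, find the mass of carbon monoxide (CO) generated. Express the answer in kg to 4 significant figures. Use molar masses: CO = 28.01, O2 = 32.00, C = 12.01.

0.6651 kg

n(O2) = 379.90 g / 32.00 g/mol = 11.872 mol.
From the equation the O2:CO mole ratio is 1:2, so n(CO) = 11.872 × 2/1 = 23.744 mol.
Mass of CO = 23.744 mol × 28.01 g/mol = 665.06 g.
Converting to kg: 665.06 g = 0.6651 kg.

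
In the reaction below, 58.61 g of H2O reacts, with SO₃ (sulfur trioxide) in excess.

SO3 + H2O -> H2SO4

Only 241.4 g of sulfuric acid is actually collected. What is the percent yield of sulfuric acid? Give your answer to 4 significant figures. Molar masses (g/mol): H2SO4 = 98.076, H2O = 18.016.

75.66 %

n(H2O) = 58.610 g / 18.016 g/mol = 3.2532 mol.
From the equation the H2O:H2SO4 mole ratio is 1:1, so n(H2SO4) = 3.2532 × 1/1 = 3.2532 mol.
Mass of H2SO4 = 3.2532 mol × 98.076 g/mol = 319.06 g.
This is the theoretical yield. Percent yield = 241.4 g / 319.06 g × 100% = 75.659%.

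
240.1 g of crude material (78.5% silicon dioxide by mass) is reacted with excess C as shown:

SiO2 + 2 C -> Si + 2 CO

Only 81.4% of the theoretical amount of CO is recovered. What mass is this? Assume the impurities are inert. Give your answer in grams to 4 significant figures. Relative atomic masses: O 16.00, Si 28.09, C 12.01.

143.0 g

Pure SiO2 available = 240.1 g × 0.785 = 188.48 g.
M(SiO2) = 28.09 + 2(16.00) = 60.09 g/mol.
M(CO) = 12.01 + 16.00 = 28.01 g/mol.
n(SiO2) = 188.48 g / 60.09 g/mol = 3.1366 mol.
From the equation the SiO2:CO mole ratio is 1:2, so n(CO) = 3.1366 × 2/1 = 6.2732 mol.
Mass of CO = 6.2732 mol × 28.01 g/mol = 175.71 g.
Actual mass collected = 175.71 g × 0.814 = 143.03 g.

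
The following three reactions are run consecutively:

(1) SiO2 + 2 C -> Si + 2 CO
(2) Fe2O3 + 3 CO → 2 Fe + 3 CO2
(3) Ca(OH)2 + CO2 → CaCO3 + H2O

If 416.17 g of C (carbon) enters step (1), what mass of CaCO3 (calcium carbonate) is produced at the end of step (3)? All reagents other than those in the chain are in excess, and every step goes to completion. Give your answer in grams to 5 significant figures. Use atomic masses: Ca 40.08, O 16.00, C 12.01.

M(C) = 12.01 g/mol.
M(CaCO3) = 40.08 + 12.01 + 3(16.00) = 100.09 g/mol.
n(C) = 416.17 / 12.01 = 34.6520 mol.
Reaction (1): C→CO ratio 2:2 ⇒ n(CO) = 34.6520 mol.
Reaction (2): CO→CO2 ratio 3:3 ⇒ n(CO2) = 34.6520 mol.
Reaction (3): CO2→CaCO3 ratio 1:1 ⇒ n(CaCO3) = 34.6520 mol.
Mass of CaCO3 = 34.6520 × 100.09 = 3468.31 g.

3468.3 g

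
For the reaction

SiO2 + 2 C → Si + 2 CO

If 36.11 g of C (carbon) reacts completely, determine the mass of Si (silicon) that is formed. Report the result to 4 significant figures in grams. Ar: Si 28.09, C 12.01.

42.23 g

M(C) = 12.01 g/mol.
M(Si) = 28.09 g/mol.
n(C) = 36.110 g / 12.01 g/mol = 3.0067 mol.
From the equation the C:Si mole ratio is 2:1, so n(Si) = 3.0067 × 1/2 = 1.5033 mol.
Mass of Si = 1.5033 mol × 28.09 g/mol = 42.229 g.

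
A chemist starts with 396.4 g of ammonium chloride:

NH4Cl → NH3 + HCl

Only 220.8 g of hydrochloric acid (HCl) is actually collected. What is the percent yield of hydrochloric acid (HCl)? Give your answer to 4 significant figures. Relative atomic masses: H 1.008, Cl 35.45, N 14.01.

M(NH4Cl) = 14.01 + 4(1.008) + 35.45 = 53.492 g/mol.
M(HCl) = 1.008 + 35.45 = 36.458 g/mol.
n(NH4Cl) = 396.40 g / 53.492 g/mol = 7.4105 mol.
From the equation the NH4Cl:HCl mole ratio is 1:1, so n(HCl) = 7.4105 × 1/1 = 7.4105 mol.
Mass of HCl = 7.4105 mol × 36.458 g/mol = 270.17 g.
This is the theoretical yield. Percent yield = 220.8 g / 270.17 g × 100% = 81.726%.

81.73 %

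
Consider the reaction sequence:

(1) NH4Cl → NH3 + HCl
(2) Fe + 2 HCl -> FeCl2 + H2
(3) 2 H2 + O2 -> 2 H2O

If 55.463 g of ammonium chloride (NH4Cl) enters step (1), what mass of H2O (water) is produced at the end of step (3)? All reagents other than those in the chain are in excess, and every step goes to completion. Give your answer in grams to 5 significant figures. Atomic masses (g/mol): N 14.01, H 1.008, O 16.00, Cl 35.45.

M(NH4Cl) = 14.01 + 4(1.008) + 35.45 = 53.492 g/mol.
M(H2O) = 2(1.008) + 16.00 = 18.016 g/mol.
n(NH4Cl) = 55.463 / 53.492 = 1.03685 mol.
Reaction (1): NH4Cl→HCl ratio 1:1 ⇒ n(HCl) = 1.03685 mol.
Reaction (2): HCl→H2 ratio 2:1 ⇒ n(H2) = 0.518423 mol.
Reaction (3): H2→H2O ratio 2:2 ⇒ n(H2O) = 0.518423 mol.
Mass of H2O = 0.518423 × 18.016 = 9.33991 g.

9.3399 g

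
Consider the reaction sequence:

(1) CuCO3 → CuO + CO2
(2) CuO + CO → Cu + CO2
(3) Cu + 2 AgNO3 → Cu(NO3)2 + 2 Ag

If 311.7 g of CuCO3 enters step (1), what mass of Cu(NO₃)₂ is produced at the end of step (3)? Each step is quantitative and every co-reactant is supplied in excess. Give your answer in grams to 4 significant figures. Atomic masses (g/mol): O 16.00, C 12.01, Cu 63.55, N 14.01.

473.2 g

M(CuCO3) = 63.55 + 12.01 + 3(16.00) = 123.56 g/mol.
M(Cu(NO3)2) = 63.55 + 2(14.01) + 6(16.00) = 187.57 g/mol.
n(CuCO3) = 311.7 / 123.56 = 2.5227 mol.
Reaction (1): CuCO3→CuO ratio 1:1 ⇒ n(CuO) = 2.5227 mol.
Reaction (2): CuO→Cu ratio 1:1 ⇒ n(Cu) = 2.5227 mol.
Reaction (3): Cu→Cu(NO3)2 ratio 1:1 ⇒ n(Cu(NO3)2) = 2.5227 mol.
Mass of Cu(NO3)2 = 2.5227 × 187.57 = 473.18 g.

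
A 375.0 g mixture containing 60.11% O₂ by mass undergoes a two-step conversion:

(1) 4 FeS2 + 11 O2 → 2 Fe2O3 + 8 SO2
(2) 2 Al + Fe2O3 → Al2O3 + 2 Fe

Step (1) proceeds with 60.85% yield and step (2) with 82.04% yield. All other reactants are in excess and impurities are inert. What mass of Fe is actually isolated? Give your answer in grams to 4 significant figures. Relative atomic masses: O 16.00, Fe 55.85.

Pure O2 = 375.0 × 0.6011 = 225.41 g.
M(O2) = 2(16.00) = 32.00 g/mol.
M(Fe) = 55.85 g/mol.
n(O2) = 225.41 / 32.00 = 7.0441 mol.
Step 1 (O2:Fe2O3 = 11:2): theoretical n(Fe2O3) = 1.2808 mol; at 60.85% yield, n(Fe2O3) = 0.77934 mol.
Step 2 (Fe2O3:Fe = 1:2): theoretical n(Fe) = 1.5587 mol, so theoretical mass = 1.5587 × 55.85 = 87.052 g.
At 82.04% yield, actual mass of Fe = 87.052 × 0.8204 = 71.418 g.

71.42 g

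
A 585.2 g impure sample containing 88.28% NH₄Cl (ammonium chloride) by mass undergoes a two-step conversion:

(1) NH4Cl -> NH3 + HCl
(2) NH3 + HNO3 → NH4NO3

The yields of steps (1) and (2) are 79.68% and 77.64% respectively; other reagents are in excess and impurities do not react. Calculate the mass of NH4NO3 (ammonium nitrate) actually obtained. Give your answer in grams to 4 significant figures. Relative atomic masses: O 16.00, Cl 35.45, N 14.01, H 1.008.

478.3 g

Pure NH4Cl = 585.2 × 0.8828 = 516.61 g.
M(NH4Cl) = 14.01 + 4(1.008) + 35.45 = 53.492 g/mol.
M(NH4NO3) = 2(14.01) + 4(1.008) + 3(16.00) = 80.052 g/mol.
n(NH4Cl) = 516.61 / 53.492 = 9.6578 mol.
Step 1 (NH4Cl:NH3 = 1:1): theoretical n(NH3) = 9.6578 mol; at 79.68% yield, n(NH3) = 7.6953 mol.
Step 2 (NH3:NH4NO3 = 1:1): theoretical n(NH4NO3) = 7.6953 mol, so theoretical mass = 7.6953 × 80.052 = 616.03 g.
At 77.64% yield, actual mass of NH4NO3 = 616.03 × 0.7764 = 478.28 g.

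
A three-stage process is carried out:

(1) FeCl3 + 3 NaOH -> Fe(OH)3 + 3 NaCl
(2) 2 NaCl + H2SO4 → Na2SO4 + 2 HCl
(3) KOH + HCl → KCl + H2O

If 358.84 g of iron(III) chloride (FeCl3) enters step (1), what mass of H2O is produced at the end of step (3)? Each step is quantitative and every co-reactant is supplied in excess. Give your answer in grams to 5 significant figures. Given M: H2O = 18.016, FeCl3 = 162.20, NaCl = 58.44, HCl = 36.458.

n(FeCl3) = 358.84 / 162.20 = 2.21233 mol.
Reaction (1): FeCl3→NaCl ratio 1:3 ⇒ n(NaCl) = 6.63699 mol.
Reaction (2): NaCl→HCl ratio 2:2 ⇒ n(HCl) = 6.63699 mol.
Reaction (3): HCl→H2O ratio 1:1 ⇒ n(H2O) = 6.63699 mol.
Mass of H2O = 6.63699 × 18.016 = 119.572 g.

119.57 g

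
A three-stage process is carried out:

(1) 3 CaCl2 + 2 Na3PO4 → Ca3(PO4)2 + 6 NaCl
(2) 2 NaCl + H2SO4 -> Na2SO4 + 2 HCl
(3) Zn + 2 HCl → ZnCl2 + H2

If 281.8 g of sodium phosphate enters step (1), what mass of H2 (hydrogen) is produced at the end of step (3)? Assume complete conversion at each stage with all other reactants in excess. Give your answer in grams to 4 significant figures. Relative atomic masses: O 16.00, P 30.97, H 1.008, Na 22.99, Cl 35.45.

M(Na3PO4) = 3(22.99) + 30.97 + 4(16.00) = 163.94 g/mol.
M(H2) = 2(1.008) = 2.016 g/mol.
n(Na3PO4) = 281.8 / 163.94 = 1.7189 mol.
Reaction (1): Na3PO4→NaCl ratio 2:6 ⇒ n(NaCl) = 5.1568 mol.
Reaction (2): NaCl→HCl ratio 2:2 ⇒ n(HCl) = 5.1568 mol.
Reaction (3): HCl→H2 ratio 2:1 ⇒ n(H2) = 2.5784 mol.
Mass of H2 = 2.5784 × 2.016 = 5.1980 g.

5.198 g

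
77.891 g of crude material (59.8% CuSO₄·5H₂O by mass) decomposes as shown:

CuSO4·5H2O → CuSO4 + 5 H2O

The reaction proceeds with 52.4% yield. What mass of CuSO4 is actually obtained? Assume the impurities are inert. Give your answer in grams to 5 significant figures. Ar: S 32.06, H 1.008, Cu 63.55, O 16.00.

15.602 g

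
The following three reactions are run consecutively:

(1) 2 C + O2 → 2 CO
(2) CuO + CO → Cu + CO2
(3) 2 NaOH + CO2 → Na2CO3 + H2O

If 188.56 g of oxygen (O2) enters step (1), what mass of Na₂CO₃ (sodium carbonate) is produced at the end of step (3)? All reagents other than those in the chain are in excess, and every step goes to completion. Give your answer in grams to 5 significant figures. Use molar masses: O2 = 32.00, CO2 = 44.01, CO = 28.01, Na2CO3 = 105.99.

n(O2) = 188.56 / 32.00 = 5.89250 mol.
Reaction (1): O2→CO ratio 1:2 ⇒ n(CO) = 11.7850 mol.
Reaction (2): CO→CO2 ratio 1:1 ⇒ n(CO2) = 11.7850 mol.
Reaction (3): CO2→Na2CO3 ratio 1:1 ⇒ n(Na2CO3) = 11.7850 mol.
Mass of Na2CO3 = 11.7850 × 105.99 = 1249.09 g.

1249.1 g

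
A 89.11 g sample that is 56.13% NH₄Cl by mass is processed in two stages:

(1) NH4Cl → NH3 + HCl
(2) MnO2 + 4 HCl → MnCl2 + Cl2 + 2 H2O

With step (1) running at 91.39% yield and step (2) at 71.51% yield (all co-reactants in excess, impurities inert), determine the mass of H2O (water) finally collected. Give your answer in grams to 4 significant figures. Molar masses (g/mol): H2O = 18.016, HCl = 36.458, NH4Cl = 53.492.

Pure NH4Cl = 89.11 × 0.5613 = 50.017 g.
n(NH4Cl) = 50.017 / 53.492 = 0.93505 mol.
Step 1 (NH4Cl:HCl = 1:1): theoretical n(HCl) = 0.93505 mol; at 91.39% yield, n(HCl) = 0.85454 mol.
Step 2 (HCl:H2O = 4:2): theoretical n(H2O) = 0.42727 mol, so theoretical mass = 0.42727 × 18.016 = 7.6977 g.
At 71.51% yield, actual mass of H2O = 7.6977 × 0.7151 = 5.5046 g.

5.505 g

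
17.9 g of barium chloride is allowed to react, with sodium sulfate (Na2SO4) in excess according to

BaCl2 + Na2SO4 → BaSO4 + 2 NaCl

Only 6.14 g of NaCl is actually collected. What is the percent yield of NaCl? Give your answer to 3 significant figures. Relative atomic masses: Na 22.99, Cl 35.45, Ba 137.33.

61.1 %

M(BaCl2) = 137.33 + 2(35.45) = 208.23 g/mol.
M(NaCl) = 22.99 + 35.45 = 58.44 g/mol.
n(BaCl2) = 17.90 g / 208.23 g/mol = 0.08596 mol.
From the equation the BaCl2:NaCl mole ratio is 1:2, so n(NaCl) = 0.08596 × 2/1 = 0.1719 mol.
Mass of NaCl = 0.1719 mol × 58.44 g/mol = 10.05 g.
This is the theoretical yield. Percent yield = 6.14 g / 10.05 g × 100% = 61.11%.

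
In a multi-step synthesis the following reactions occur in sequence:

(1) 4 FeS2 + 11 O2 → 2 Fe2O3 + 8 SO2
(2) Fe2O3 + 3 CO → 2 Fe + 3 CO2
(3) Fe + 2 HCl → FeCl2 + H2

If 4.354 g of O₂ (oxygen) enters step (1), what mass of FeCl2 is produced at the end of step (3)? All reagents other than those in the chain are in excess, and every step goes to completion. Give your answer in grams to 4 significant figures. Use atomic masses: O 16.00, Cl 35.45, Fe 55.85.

M(O2) = 2(16.00) = 32.00 g/mol.
M(FeCl2) = 55.85 + 2(35.45) = 126.75 g/mol.
n(O2) = 4.354 / 32.00 = 0.13606 mol.
Reaction (1): O2→Fe2O3 ratio 11:2 ⇒ n(Fe2O3) = 0.024739 mol.
Reaction (2): Fe2O3→Fe ratio 1:2 ⇒ n(Fe) = 0.049477 mol.
Reaction (3): Fe→FeCl2 ratio 1:1 ⇒ n(FeCl2) = 0.049477 mol.
Mass of FeCl2 = 0.049477 × 126.75 = 6.2712 g.

6.271 g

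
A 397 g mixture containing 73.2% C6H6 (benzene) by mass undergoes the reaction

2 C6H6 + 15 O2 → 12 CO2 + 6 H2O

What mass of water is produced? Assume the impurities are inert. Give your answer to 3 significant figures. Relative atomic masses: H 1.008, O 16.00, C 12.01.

Mass of pure C6H6 = 397 g × 0.732 = 290.6 g.
M(C6H6) = 6(12.01) + 6(1.008) = 78.108 g/mol.
M(H2O) = 2(1.008) + 16.00 = 18.016 g/mol.
n(C6H6) = 290.6 g / 78.108 g/mol = 3.721 mol.
From the equation the C6H6:H2O mole ratio is 2:6, so n(H2O) = 3.721 × 6/2 = 11.16 mol.
Mass of H2O = 11.16 mol × 18.016 g/mol = 201.1 g.

201 g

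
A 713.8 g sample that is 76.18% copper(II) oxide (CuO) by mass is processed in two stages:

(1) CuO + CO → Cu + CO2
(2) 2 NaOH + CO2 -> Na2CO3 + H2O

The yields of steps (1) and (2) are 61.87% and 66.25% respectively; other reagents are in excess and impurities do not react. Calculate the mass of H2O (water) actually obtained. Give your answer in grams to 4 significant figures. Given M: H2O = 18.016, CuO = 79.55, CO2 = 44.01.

50.48 g

Pure CuO = 713.8 × 0.7618 = 543.77 g.
n(CuO) = 543.77 / 79.55 = 6.8356 mol.
Step 1 (CuO:CO2 = 1:1): theoretical n(CO2) = 6.8356 mol; at 61.87% yield, n(CO2) = 4.2292 mol.
Step 2 (CO2:H2O = 1:1): theoretical n(H2O) = 4.2292 mol, so theoretical mass = 4.2292 × 18.016 = 76.193 g.
At 66.25% yield, actual mass of H2O = 76.193 × 0.6625 = 50.478 g.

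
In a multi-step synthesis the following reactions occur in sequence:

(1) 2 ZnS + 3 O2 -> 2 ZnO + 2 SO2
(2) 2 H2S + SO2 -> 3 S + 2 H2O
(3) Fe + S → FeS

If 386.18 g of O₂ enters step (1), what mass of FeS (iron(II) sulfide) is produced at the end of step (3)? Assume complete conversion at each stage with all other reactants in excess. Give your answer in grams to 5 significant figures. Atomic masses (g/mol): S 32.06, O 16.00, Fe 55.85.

2121.8 g

M(O2) = 2(16.00) = 32.00 g/mol.
M(FeS) = 55.85 + 32.06 = 87.91 g/mol.
n(O2) = 386.18 / 32.00 = 12.0681 mol.
Reaction (1): O2→SO2 ratio 3:2 ⇒ n(SO2) = 8.04542 mol.
Reaction (2): SO2→S ratio 1:3 ⇒ n(S) = 24.1362 mol.
Reaction (3): S→FeS ratio 1:1 ⇒ n(FeS) = 24.1362 mol.
Mass of FeS = 24.1362 × 87.91 = 2121.82 g.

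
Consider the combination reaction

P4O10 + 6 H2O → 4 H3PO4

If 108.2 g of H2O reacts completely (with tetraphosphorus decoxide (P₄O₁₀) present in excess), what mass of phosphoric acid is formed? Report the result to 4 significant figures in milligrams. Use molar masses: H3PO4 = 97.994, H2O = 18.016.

n(H2O) = 108.20 g / 18.016 g/mol = 6.0058 mol.
From the equation the H2O:H3PO4 mole ratio is 6:4, so n(H3PO4) = 6.0058 × 4/6 = 4.0038 mol.
Mass of H3PO4 = 4.0038 mol × 97.994 g/mol = 392.35 g.
Converting to mg: 392.35 g = 392400 mg.

392400 mg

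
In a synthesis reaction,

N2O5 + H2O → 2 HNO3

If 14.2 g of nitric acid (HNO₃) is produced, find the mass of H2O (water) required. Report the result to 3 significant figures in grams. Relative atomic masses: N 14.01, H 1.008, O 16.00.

2.03 g

M(HNO3) = 1.008 + 14.01 + 3(16.00) = 63.018 g/mol.
M(H2O) = 2(1.008) + 16.00 = 18.016 g/mol.
n(HNO3) = 14.20 g / 63.018 g/mol = 0.2253 mol.
From the equation the HNO3:H2O mole ratio is 2:1, so n(H2O) = 0.2253 × 1/2 = 0.1127 mol.
Mass of H2O = 0.1127 mol × 18.016 g/mol = 2.030 g.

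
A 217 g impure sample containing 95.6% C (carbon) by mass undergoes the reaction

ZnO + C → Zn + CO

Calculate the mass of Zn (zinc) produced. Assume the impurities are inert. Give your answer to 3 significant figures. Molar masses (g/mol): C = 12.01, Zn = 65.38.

Mass of pure C = 217 g × 0.956 = 207.5 g.
n(C) = 207.5 g / 12.01 g/mol = 17.27 mol.
From the equation the C:Zn mole ratio is 1:1, so n(Zn) = 17.27 × 1/1 = 17.27 mol.
Mass of Zn = 17.27 mol × 65.38 g/mol = 1129 g.

1130 g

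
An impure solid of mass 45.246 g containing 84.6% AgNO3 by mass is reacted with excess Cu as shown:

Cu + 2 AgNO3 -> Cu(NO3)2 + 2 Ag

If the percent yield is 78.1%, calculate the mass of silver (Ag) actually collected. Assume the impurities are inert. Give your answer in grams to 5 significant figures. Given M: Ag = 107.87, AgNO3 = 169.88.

18.983 g

Pure AgNO3 available = 45.246 g × 0.846 = 38.2781 g.
n(AgNO3) = 38.2781 g / 169.88 g/mol = 0.225324 mol.
From the equation the AgNO3:Ag mole ratio is 2:2, so n(Ag) = 0.225324 × 2/2 = 0.225324 mol.
Mass of Ag = 0.225324 mol × 107.87 g/mol = 24.3057 g.
Actual mass collected = 24.3057 g × 0.781 = 18.9828 g.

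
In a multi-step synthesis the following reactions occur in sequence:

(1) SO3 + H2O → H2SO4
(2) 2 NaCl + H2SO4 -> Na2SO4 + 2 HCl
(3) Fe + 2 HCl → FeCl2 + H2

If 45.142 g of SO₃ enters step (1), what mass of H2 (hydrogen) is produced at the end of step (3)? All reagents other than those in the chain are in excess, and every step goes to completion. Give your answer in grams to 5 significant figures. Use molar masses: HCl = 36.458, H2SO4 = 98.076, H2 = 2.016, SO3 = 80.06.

1.1367 g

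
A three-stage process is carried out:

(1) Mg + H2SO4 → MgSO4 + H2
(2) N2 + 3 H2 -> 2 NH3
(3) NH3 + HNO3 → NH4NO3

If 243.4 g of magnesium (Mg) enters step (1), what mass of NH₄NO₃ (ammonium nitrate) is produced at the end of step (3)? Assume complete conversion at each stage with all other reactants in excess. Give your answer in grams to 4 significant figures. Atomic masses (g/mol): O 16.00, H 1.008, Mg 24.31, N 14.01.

M(Mg) = 24.31 g/mol.
M(NH4NO3) = 2(14.01) + 4(1.008) + 3(16.00) = 80.052 g/mol.
n(Mg) = 243.4 / 24.31 = 10.012 mol.
Reaction (1): Mg→H2 ratio 1:1 ⇒ n(H2) = 10.012 mol.
Reaction (2): H2→NH3 ratio 3:2 ⇒ n(NH3) = 6.6749 mol.
Reaction (3): NH3→NH4NO3 ratio 1:1 ⇒ n(NH4NO3) = 6.6749 mol.
Mass of NH4NO3 = 6.6749 × 80.052 = 534.34 g.

534.3 g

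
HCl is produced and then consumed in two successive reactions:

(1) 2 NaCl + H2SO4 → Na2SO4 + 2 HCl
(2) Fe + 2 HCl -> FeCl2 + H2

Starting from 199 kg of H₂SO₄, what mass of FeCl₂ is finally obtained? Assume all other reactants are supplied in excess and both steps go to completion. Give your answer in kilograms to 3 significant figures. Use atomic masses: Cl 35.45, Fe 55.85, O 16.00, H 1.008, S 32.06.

257 kg

M(H2SO4) = 2(1.008) + 32.06 + 4(16.00) = 98.076 g/mol.
M(FeCl2) = 55.85 + 2(35.45) = 126.75 g/mol.
199 kg = 199000 g.
n(H2SO4) = 199000 / 98.076 = 2029 mol.
Step 1 gives a 1:2 ratio of H2SO4 to HCl, so n(HCl) = 4058 mol.
In step 2 the HCl:FeCl2 ratio is 2:1, so n(FeCl2) = 2029 mol.
Mass of FeCl2 = 2029 × 126.75 = 257200 g = 257 kg.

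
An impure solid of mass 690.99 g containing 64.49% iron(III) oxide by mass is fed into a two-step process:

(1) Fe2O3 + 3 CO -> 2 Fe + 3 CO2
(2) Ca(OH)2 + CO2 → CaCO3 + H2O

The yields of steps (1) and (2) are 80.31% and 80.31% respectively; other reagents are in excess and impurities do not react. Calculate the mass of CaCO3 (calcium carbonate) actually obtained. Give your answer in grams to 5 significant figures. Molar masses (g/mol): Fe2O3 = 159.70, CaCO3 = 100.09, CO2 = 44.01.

540.39 g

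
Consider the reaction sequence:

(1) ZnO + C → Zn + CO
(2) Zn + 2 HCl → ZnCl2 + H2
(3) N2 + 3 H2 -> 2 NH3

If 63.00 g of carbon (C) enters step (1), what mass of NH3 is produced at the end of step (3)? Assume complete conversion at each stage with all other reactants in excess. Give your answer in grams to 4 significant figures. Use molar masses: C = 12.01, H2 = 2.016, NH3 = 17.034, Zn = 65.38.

n(C) = 63.00 / 12.01 = 5.2456 mol.
Reaction (1): C→Zn ratio 1:1 ⇒ n(Zn) = 5.2456 mol.
Reaction (2): Zn→H2 ratio 1:1 ⇒ n(H2) = 5.2456 mol.
Reaction (3): H2→NH3 ratio 3:2 ⇒ n(NH3) = 3.4971 mol.
Mass of NH3 = 3.4971 × 17.034 = 59.569 g.

59.57 g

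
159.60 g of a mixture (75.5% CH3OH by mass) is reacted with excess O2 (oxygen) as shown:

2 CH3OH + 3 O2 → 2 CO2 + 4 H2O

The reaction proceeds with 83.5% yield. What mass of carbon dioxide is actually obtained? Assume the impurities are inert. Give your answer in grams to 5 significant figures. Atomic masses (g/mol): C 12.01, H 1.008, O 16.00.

Pure CH3OH available = 159.60 g × 0.755 = 120.498 g.
M(CH3OH) = 12.01 + 4(1.008) + 16.00 = 32.042 g/mol.
M(CO2) = 12.01 + 2(16.00) = 44.01 g/mol.
n(CH3OH) = 120.498 g / 32.042 g/mol = 3.76063 mol.
From the equation the CH3OH:CO2 mole ratio is 2:2, so n(CO2) = 3.76063 × 2/2 = 3.76063 mol.
Mass of CO2 = 3.76063 mol × 44.01 g/mol = 165.505 g.
Actual mass collected = 165.505 g × 0.835 = 138.197 g.

138.20 g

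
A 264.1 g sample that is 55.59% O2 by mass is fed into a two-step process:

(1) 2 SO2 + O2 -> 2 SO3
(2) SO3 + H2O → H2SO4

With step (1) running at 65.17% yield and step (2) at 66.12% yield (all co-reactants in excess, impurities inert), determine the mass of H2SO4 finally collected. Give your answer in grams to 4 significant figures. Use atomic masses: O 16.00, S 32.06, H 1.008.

Pure O2 = 264.1 × 0.5559 = 146.81 g.
M(O2) = 2(16.00) = 32.00 g/mol.
M(H2SO4) = 2(1.008) + 32.06 + 4(16.00) = 98.076 g/mol.
n(O2) = 146.81 / 32.00 = 4.5879 mol.
Step 1 (O2:SO3 = 1:2): theoretical n(SO3) = 9.1758 mol; at 65.17% yield, n(SO3) = 5.9799 mol.
Step 2 (SO3:H2SO4 = 1:1): theoretical n(H2SO4) = 5.9799 mol, so theoretical mass = 5.9799 × 98.076 = 586.48 g.
At 66.12% yield, actual mass of H2SO4 = 586.48 × 0.6612 = 387.78 g.

387.8 g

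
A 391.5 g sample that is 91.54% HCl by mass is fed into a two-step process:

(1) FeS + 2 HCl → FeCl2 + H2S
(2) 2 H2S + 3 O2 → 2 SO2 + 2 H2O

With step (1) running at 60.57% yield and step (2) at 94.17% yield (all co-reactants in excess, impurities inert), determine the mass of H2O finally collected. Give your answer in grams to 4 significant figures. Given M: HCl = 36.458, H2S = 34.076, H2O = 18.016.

50.51 g

Pure HCl = 391.5 × 0.9154 = 358.38 g.
n(HCl) = 358.38 / 36.458 = 9.8299 mol.
Step 1 (HCl:H2S = 2:1): theoretical n(H2S) = 4.9150 mol; at 60.57% yield, n(H2S) = 2.9770 mol.
Step 2 (H2S:H2O = 2:2): theoretical n(H2O) = 2.9770 mol, so theoretical mass = 2.9770 × 18.016 = 53.633 g.
At 94.17% yield, actual mass of H2O = 53.633 × 0.9417 = 50.507 g.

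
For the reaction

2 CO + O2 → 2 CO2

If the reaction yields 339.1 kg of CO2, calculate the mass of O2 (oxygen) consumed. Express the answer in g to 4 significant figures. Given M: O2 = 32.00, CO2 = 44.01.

123300 g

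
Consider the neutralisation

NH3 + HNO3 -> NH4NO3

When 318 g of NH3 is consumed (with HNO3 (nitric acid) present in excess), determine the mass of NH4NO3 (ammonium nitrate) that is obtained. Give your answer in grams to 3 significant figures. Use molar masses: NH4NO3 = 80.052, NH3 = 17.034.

1490 g

n(NH3) = 318.0 g / 17.034 g/mol = 18.67 mol.
From the equation the NH3:NH4NO3 mole ratio is 1:1, so n(NH4NO3) = 18.67 × 1/1 = 18.67 mol.
Mass of NH4NO3 = 18.67 mol × 80.052 g/mol = 1494 g.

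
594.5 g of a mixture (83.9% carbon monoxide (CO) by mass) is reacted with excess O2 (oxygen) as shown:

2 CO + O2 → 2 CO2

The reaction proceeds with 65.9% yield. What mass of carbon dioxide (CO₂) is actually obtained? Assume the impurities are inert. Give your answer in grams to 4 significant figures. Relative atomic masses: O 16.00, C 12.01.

Pure CO available = 594.5 g × 0.839 = 498.79 g.
M(CO) = 12.01 + 16.00 = 28.01 g/mol.
M(CO2) = 12.01 + 2(16.00) = 44.01 g/mol.
n(CO) = 498.79 g / 28.01 g/mol = 17.807 mol.
From the equation the CO:CO2 mole ratio is 2:2, so n(CO2) = 17.807 × 2/2 = 17.807 mol.
Mass of CO2 = 17.807 mol × 44.01 g/mol = 783.70 g.
Actual mass collected = 783.70 g × 0.659 = 516.46 g.

516.5 g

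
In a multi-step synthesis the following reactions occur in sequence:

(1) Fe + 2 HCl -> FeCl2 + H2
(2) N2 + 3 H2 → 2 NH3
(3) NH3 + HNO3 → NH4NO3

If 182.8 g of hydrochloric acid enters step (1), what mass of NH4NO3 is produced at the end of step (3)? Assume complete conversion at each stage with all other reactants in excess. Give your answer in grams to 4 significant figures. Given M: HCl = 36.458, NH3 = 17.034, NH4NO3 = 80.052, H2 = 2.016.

133.8 g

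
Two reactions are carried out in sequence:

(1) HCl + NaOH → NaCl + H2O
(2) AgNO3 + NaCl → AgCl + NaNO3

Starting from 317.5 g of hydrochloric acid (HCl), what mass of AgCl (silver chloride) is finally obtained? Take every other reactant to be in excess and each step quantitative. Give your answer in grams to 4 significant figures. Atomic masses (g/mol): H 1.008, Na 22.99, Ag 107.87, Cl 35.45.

M(HCl) = 1.008 + 35.45 = 36.458 g/mol.
M(AgCl) = 107.87 + 35.45 = 143.32 g/mol.
n(HCl) = 317.50 / 36.458 = 8.7087 mol.
Step 1 gives a 1:1 ratio of HCl to NaCl, so n(NaCl) = 8.7087 mol.
In step 2 the NaCl:AgCl ratio is 1:1, so n(AgCl) = 8.7087 mol.
Mass of AgCl = 8.7087 × 143.32 = 1248.1 g.

1248 g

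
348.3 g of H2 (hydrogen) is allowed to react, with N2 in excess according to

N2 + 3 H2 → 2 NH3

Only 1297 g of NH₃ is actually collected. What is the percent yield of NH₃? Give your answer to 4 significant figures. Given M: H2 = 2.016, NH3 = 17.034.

n(H2) = 348.30 g / 2.016 g/mol = 172.77 mol.
From the equation the H2:NH3 mole ratio is 3:2, so n(NH3) = 172.77 × 2/3 = 115.18 mol.
Mass of NH3 = 115.18 mol × 17.034 g/mol = 1962.0 g.
This is the theoretical yield. Percent yield = 1297 g / 1962.0 g × 100% = 66.108%.

66.11 %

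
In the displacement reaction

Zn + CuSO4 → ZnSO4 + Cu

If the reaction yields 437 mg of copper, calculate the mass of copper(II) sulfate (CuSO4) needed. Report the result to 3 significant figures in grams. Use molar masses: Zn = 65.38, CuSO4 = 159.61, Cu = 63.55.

Convert: 437 mg = 0.4370 g.
n(Cu) = 0.4370 g / 63.55 g/mol = 0.006876 mol.
From the equation the Cu:CuSO4 mole ratio is 1:1, so n(CuSO4) = 0.006876 × 1/1 = 0.006876 mol.
Mass of CuSO4 = 0.006876 mol × 159.61 g/mol = 1.098 g.

1.10 g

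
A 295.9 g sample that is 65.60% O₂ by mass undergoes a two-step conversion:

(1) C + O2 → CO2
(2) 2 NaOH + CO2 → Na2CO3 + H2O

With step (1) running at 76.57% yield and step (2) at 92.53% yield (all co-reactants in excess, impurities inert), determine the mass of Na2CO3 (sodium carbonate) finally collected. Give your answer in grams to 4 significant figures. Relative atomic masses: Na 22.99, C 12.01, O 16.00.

455.5 g

Pure O2 = 295.9 × 0.6560 = 194.11 g.
M(O2) = 2(16.00) = 32.00 g/mol.
M(Na2CO3) = 2(22.99) + 12.01 + 3(16.00) = 105.99 g/mol.
n(O2) = 194.11 / 32.00 = 6.0659 mol.
Step 1 (O2:CO2 = 1:1): theoretical n(CO2) = 6.0659 mol; at 76.57% yield, n(CO2) = 4.6447 mol.
Step 2 (CO2:Na2CO3 = 1:1): theoretical n(Na2CO3) = 4.6447 mol, so theoretical mass = 4.6447 × 105.99 = 492.29 g.
At 92.53% yield, actual mass of Na2CO3 = 492.29 × 0.9253 = 455.52 g.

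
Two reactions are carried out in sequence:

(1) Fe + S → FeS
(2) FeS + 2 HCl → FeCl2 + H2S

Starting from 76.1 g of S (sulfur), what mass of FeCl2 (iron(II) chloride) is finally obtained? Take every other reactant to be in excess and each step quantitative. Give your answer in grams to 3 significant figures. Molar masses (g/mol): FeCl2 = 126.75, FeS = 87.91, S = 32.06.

n(S) = 76.10 / 32.06 = 2.374 mol.
Step 1 gives a 1:1 ratio of S to FeS, so n(FeS) = 2.374 mol.
In step 2 the FeS:FeCl2 ratio is 1:1, so n(FeCl2) = 2.374 mol.
Mass of FeCl2 = 2.374 × 126.75 = 300.9 g.

301 g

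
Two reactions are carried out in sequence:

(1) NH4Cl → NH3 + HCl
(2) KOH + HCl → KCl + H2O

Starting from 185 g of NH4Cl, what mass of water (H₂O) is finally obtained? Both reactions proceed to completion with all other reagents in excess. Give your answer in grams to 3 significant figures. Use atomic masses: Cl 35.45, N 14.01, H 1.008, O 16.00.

62.3 g

M(NH4Cl) = 14.01 + 4(1.008) + 35.45 = 53.492 g/mol.
M(H2O) = 2(1.008) + 16.00 = 18.016 g/mol.
n(NH4Cl) = 185.0 / 53.492 = 3.458 mol.
Step 1 gives a 1:1 ratio of NH4Cl to HCl, so n(HCl) = 3.458 mol.
In step 2 the HCl:H2O ratio is 1:1, so n(H2O) = 3.458 mol.
Mass of H2O = 3.458 × 18.016 = 62.31 g.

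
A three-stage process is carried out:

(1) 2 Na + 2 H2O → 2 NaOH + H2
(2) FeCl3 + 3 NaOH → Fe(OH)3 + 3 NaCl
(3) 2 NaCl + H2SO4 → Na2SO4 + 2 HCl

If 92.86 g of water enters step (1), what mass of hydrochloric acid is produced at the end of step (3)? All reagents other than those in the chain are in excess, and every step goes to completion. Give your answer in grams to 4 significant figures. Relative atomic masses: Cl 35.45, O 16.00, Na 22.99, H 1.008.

187.9 g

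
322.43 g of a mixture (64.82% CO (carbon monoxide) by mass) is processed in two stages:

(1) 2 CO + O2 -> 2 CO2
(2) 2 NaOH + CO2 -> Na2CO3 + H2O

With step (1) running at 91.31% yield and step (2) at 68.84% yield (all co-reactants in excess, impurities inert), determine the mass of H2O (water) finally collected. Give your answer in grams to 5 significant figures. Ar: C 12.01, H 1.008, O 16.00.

Pure CO = 322.43 × 0.6482 = 208.999 g.
M(CO) = 12.01 + 16.00 = 28.01 g/mol.
M(H2O) = 2(1.008) + 16.00 = 18.016 g/mol.
n(CO) = 208.999 / 28.01 = 7.46159 mol.
Step 1 (CO:CO2 = 2:2): theoretical n(CO2) = 7.46159 mol; at 91.31% yield, n(CO2) = 6.81318 mol.
Step 2 (CO2:H2O = 1:1): theoretical n(H2O) = 6.81318 mol, so theoretical mass = 6.81318 × 18.016 = 122.746 g.
At 68.84% yield, actual mass of H2O = 122.746 × 0.6884 = 84.4985 g.

84.498 g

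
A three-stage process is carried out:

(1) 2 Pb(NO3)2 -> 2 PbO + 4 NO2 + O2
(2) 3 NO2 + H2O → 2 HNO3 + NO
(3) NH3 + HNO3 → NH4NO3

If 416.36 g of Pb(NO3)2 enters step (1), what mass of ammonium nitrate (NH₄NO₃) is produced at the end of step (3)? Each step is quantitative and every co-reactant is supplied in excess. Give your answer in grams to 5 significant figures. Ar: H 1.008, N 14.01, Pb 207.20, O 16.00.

M(Pb(NO3)2) = 207.20 + 2(14.01) + 6(16.00) = 331.22 g/mol.
M(NH4NO3) = 2(14.01) + 4(1.008) + 3(16.00) = 80.052 g/mol.
n(Pb(NO3)2) = 416.36 / 331.22 = 1.25705 mol.
Reaction (1): Pb(NO3)2→NO2 ratio 2:4 ⇒ n(NO2) = 2.51410 mol.
Reaction (2): NO2→HNO3 ratio 3:2 ⇒ n(HNO3) = 1.67607 mol.
Reaction (3): HNO3→NH4NO3 ratio 1:1 ⇒ n(NH4NO3) = 1.67607 mol.
Mass of NH4NO3 = 1.67607 × 80.052 = 134.172 g.

134.17 g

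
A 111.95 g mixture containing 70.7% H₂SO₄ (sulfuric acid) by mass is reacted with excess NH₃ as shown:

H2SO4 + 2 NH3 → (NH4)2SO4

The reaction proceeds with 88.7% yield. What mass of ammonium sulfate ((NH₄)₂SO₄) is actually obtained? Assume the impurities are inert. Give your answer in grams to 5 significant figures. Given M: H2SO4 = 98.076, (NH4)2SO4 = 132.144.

Pure H2SO4 available = 111.95 g × 0.707 = 79.1487 g.
n(H2SO4) = 79.1487 g / 98.076 g/mol = 0.807013 mol.
From the equation the H2SO4:(NH4)2SO4 mole ratio is 1:1, so n((NH4)2SO4) = 0.807013 × 1/1 = 0.807013 mol.
Mass of (NH4)2SO4 = 0.807013 mol × 132.144 g/mol = 106.642 g.
Actual mass collected = 106.642 g × 0.887 = 94.5914 g.

94.591 g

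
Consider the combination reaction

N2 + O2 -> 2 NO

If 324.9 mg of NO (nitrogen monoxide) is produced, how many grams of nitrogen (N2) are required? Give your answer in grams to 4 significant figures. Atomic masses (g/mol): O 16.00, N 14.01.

M(NO) = 14.01 + 16.00 = 30.01 g/mol.
M(N2) = 2(14.01) = 28.02 g/mol.
Convert: 324.9 mg = 0.32490 g.
n(NO) = 0.32490 g / 30.01 g/mol = 0.010826 mol.
From the equation the NO:N2 mole ratio is 2:1, so n(N2) = 0.010826 × 1/2 = 0.0054132 mol.
Mass of N2 = 0.0054132 mol × 28.02 g/mol = 0.15168 g.

0.1517 g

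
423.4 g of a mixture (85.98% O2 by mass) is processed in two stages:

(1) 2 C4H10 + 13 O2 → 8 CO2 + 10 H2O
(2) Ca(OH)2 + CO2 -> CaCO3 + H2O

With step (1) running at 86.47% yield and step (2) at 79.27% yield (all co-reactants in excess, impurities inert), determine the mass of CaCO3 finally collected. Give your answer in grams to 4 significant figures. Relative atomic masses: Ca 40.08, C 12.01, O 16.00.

480.3 g

Pure O2 = 423.4 × 0.8598 = 364.04 g.
M(O2) = 2(16.00) = 32.00 g/mol.
M(CaCO3) = 40.08 + 12.01 + 3(16.00) = 100.09 g/mol.
n(O2) = 364.04 / 32.00 = 11.376 mol.
Step 1 (O2:CO2 = 13:8): theoretical n(CO2) = 7.0008 mol; at 86.47% yield, n(CO2) = 6.0536 mol.
Step 2 (CO2:CaCO3 = 1:1): theoretical n(CaCO3) = 6.0536 mol, so theoretical mass = 6.0536 × 100.09 = 605.90 g.
At 79.27% yield, actual mass of CaCO3 = 605.90 × 0.7927 = 480.30 g.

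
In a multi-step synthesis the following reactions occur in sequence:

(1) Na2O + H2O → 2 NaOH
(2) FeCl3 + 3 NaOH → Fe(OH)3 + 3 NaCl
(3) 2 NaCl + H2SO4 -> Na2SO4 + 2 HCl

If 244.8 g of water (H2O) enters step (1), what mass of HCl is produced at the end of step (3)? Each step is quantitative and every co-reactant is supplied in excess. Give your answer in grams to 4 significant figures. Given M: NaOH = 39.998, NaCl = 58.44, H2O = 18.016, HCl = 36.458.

990.8 g

n(H2O) = 244.8 / 18.016 = 13.588 mol.
Reaction (1): H2O→NaOH ratio 1:2 ⇒ n(NaOH) = 27.176 mol.
Reaction (2): NaOH→NaCl ratio 3:3 ⇒ n(NaCl) = 27.176 mol.
Reaction (3): NaCl→HCl ratio 2:2 ⇒ n(HCl) = 27.176 mol.
Mass of HCl = 27.176 × 36.458 = 990.78 g.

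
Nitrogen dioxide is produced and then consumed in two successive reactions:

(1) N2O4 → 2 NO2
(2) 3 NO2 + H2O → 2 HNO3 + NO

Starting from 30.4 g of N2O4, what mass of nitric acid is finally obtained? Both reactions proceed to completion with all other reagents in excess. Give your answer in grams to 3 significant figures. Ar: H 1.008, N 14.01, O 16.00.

M(N2O4) = 2(14.01) + 4(16.00) = 92.02 g/mol.
M(HNO3) = 1.008 + 14.01 + 3(16.00) = 63.018 g/mol.
n(N2O4) = 30.40 / 92.02 = 0.3304 mol.
Step 1 gives a 1:2 ratio of N2O4 to NO2, so n(NO2) = 0.6607 mol.
In step 2 the NO2:HNO3 ratio is 3:2, so n(HNO3) = 0.4405 mol.
Mass of HNO3 = 0.4405 × 63.018 = 27.76 g.

27.8 g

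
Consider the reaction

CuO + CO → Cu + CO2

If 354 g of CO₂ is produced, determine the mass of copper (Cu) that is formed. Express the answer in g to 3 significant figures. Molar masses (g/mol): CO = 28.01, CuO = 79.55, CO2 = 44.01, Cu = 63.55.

511 g

n(CO2) = 354.0 g / 44.01 g/mol = 8.044 mol.
From the equation the CO2:Cu mole ratio is 1:1, so n(Cu) = 8.044 × 1/1 = 8.044 mol.
Mass of Cu = 8.044 mol × 63.55 g/mol = 511.2 g.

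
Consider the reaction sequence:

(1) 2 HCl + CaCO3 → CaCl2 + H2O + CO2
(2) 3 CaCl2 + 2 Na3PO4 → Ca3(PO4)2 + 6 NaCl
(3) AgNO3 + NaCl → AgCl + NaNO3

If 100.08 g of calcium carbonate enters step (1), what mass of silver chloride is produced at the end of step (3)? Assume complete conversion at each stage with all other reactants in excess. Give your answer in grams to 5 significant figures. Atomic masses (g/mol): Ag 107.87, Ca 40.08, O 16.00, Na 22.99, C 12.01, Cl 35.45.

M(CaCO3) = 40.08 + 12.01 + 3(16.00) = 100.09 g/mol.
M(AgCl) = 107.87 + 35.45 = 143.32 g/mol.
n(CaCO3) = 100.08 / 100.09 = 0.999900 mol.
Reaction (1): CaCO3→CaCl2 ratio 1:1 ⇒ n(CaCl2) = 0.999900 mol.
Reaction (2): CaCl2→NaCl ratio 3:6 ⇒ n(NaCl) = 1.99980 mol.
Reaction (3): NaCl→AgCl ratio 1:1 ⇒ n(AgCl) = 1.99980 mol.
Mass of AgCl = 1.99980 × 143.32 = 286.611 g.

286.61 g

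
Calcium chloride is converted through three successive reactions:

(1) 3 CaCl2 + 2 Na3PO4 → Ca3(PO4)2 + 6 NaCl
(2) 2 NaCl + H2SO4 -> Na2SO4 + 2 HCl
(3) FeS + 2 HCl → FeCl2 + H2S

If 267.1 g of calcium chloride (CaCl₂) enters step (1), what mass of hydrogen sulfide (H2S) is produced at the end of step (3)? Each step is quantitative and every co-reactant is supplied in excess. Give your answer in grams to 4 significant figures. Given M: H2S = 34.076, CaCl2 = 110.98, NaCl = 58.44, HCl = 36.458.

82.01 g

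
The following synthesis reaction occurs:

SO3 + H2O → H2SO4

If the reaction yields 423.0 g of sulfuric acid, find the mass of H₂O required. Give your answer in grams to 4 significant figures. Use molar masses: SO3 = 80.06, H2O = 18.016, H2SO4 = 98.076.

n(H2SO4) = 423.00 g / 98.076 g/mol = 4.3130 mol.
From the equation the H2SO4:H2O mole ratio is 1:1, so n(H2O) = 4.3130 × 1/1 = 4.3130 mol.
Mass of H2O = 4.3130 mol × 18.016 g/mol = 77.703 g.

77.70 g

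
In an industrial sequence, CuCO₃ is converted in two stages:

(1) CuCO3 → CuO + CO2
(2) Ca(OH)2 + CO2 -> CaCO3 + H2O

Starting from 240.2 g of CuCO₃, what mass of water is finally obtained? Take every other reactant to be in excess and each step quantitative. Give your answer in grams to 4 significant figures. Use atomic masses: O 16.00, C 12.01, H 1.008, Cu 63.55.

35.02 g

M(CuCO3) = 63.55 + 12.01 + 3(16.00) = 123.56 g/mol.
M(H2O) = 2(1.008) + 16.00 = 18.016 g/mol.
n(CuCO3) = 240.20 / 123.56 = 1.9440 mol.
Step 1 gives a 1:1 ratio of CuCO3 to CO2, so n(CO2) = 1.9440 mol.
In step 2 the CO2:H2O ratio is 1:1, so n(H2O) = 1.9440 mol.
Mass of H2O = 1.9440 × 18.016 = 35.023 g.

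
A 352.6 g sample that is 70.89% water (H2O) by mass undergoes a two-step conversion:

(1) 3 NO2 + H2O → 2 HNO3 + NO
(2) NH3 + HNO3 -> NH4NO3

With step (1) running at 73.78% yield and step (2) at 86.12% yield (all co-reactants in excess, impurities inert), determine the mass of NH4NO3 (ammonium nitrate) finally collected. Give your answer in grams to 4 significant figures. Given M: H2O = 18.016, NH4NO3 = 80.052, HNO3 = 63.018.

1411 g

Pure H2O = 352.6 × 0.7089 = 249.96 g.
n(H2O) = 249.96 / 18.016 = 13.874 mol.
Step 1 (H2O:HNO3 = 1:2): theoretical n(HNO3) = 27.748 mol; at 73.78% yield, n(HNO3) = 20.473 mol.
Step 2 (HNO3:NH4NO3 = 1:1): theoretical n(NH4NO3) = 20.473 mol, so theoretical mass = 20.473 × 80.052 = 1638.9 g.
At 86.12% yield, actual mass of NH4NO3 = 1638.9 × 0.8612 = 1411.4 g.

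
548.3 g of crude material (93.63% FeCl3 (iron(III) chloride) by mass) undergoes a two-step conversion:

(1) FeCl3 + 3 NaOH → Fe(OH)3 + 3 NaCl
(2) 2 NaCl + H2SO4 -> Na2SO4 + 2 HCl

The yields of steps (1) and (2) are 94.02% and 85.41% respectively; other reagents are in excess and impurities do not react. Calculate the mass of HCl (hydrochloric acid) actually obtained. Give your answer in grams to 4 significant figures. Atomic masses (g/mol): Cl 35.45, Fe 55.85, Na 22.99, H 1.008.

278.0 g

Pure FeCl3 = 548.3 × 0.9363 = 513.37 g.
M(FeCl3) = 55.85 + 3(35.45) = 162.20 g/mol.
M(HCl) = 1.008 + 35.45 = 36.458 g/mol.
n(FeCl3) = 513.37 / 162.20 = 3.1651 mol.
Step 1 (FeCl3:NaCl = 1:3): theoretical n(NaCl) = 9.4952 mol; at 94.02% yield, n(NaCl) = 8.9274 mol.
Step 2 (NaCl:HCl = 2:2): theoretical n(HCl) = 8.9274 mol, so theoretical mass = 8.9274 × 36.458 = 325.47 g.
At 85.41% yield, actual mass of HCl = 325.47 × 0.8541 = 277.99 g.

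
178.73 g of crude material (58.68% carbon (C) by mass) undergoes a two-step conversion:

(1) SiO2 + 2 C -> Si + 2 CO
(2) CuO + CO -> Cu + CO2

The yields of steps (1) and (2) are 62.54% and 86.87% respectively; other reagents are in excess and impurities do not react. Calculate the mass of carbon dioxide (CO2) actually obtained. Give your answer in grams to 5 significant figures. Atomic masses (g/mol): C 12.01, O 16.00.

Pure C = 178.73 × 0.5868 = 104.879 g.
M(C) = 12.01 g/mol.
M(CO2) = 12.01 + 2(16.00) = 44.01 g/mol.
n(C) = 104.879 / 12.01 = 8.73262 mol.
Step 1 (C:CO = 2:2): theoretical n(CO) = 8.73262 mol; at 62.54% yield, n(CO) = 5.46138 mol.
Step 2 (CO:CO2 = 1:1): theoretical n(CO2) = 5.46138 mol, so theoretical mass = 5.46138 × 44.01 = 240.355 g.
At 86.87% yield, actual mass of CO2 = 240.355 × 0.8687 = 208.797 g.

208.80 g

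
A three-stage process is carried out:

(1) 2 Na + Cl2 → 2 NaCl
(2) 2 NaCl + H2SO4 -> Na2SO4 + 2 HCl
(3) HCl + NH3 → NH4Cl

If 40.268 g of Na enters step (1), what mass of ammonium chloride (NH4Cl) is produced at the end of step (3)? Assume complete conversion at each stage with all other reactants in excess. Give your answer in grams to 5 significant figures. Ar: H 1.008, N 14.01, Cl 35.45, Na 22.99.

93.694 g

M(Na) = 22.99 g/mol.
M(NH4Cl) = 14.01 + 4(1.008) + 35.45 = 53.492 g/mol.
n(Na) = 40.268 / 22.99 = 1.75154 mol.
Reaction (1): Na→NaCl ratio 2:2 ⇒ n(NaCl) = 1.75154 mol.
Reaction (2): NaCl→HCl ratio 2:2 ⇒ n(HCl) = 1.75154 mol.
Reaction (3): HCl→NH4Cl ratio 1:1 ⇒ n(NH4Cl) = 1.75154 mol.
Mass of NH4Cl = 1.75154 × 53.492 = 93.6936 g.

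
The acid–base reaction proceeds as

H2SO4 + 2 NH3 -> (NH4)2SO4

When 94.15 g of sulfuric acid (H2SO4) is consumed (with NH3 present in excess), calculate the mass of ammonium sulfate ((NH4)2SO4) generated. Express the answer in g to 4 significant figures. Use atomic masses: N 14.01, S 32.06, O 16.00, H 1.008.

M(H2SO4) = 2(1.008) + 32.06 + 4(16.00) = 98.076 g/mol.
M((NH4)2SO4) = 2(14.01) + 8(1.008) + 32.06 + 4(16.00) = 132.144 g/mol.
n(H2SO4) = 94.150 g / 98.076 g/mol = 0.95997 mol.
From the equation the H2SO4:(NH4)2SO4 mole ratio is 1:1, so n((NH4)2SO4) = 0.95997 × 1/1 = 0.95997 mol.
Mass of (NH4)2SO4 = 0.95997 mol × 132.144 g/mol = 126.85 g.

126.9 g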